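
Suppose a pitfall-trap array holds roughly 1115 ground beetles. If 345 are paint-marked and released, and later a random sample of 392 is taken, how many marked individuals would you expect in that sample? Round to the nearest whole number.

expected recaptures ≈ 121

The marked fraction of the population is 345/1115, so in a sample of 392 expect C·(M/N) marked.
E[R] = 345 × 392 / 1115 = 135240 / 1115 ≈ 121.3 → 121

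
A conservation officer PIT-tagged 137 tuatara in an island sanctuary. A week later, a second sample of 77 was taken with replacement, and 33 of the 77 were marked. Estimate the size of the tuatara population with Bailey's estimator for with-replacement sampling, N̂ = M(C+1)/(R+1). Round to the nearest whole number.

N ≈ 314

N̂ = 137·(77+1)/(33+1) = 137·78/34 = 10686/34 ≈ 314.3 → 314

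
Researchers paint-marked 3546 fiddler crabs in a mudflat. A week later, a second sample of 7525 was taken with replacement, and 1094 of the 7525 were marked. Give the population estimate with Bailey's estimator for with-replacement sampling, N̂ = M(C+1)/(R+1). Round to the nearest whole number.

N ≈ 24,372

N̂ = 3546·(7525+1)/(1094+1) = 3546·7526/1095 = 26687196/1095 ≈ 24371.9 → 24372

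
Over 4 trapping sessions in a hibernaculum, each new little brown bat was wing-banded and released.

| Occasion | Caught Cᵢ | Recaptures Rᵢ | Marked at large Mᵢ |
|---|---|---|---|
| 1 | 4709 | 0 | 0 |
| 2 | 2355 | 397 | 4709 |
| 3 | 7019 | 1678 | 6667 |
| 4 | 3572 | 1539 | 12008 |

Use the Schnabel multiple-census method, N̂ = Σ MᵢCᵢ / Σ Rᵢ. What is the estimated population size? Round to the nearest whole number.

N ≈ 27,885

Σ MᵢCᵢ = 0·4709 + 4709·2355 + 6667·7019 + 12008·3572 = 0 + 11089695 + 46795673 + 42892576 = 100777944
Σ Rᵢ = 0 + 397 + 1678 + 1539 = 3614
N̂ = 100777944 / 3614 ≈ 27885.4 → 27885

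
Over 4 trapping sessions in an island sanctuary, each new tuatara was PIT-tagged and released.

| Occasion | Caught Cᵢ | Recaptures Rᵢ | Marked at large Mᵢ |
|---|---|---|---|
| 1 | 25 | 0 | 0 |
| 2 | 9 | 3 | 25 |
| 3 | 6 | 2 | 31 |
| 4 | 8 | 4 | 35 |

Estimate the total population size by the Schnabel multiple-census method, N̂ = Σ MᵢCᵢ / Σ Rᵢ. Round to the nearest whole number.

Σ MᵢCᵢ = 0·25 + 25·9 + 31·6 + 35·8 = 0 + 225 + 186 + 280 = 691
Σ Rᵢ = 0 + 3 + 2 + 4 = 9
N̂ = 691 / 9 ≈ 76.8 → 77

N ≈ 77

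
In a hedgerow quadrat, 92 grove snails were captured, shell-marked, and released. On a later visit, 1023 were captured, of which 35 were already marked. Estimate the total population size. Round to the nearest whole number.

N ≈ 2689

N = (92 × 1023) / 35 = 94116 / 35 ≈ 2689.0 → 2689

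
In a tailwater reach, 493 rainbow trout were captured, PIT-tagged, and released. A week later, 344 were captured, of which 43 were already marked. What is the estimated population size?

If marked individuals mix randomly, R/C ≈ M/N, giving N ≈ M·C/R.
N = (493 × 344) / 43 = 169592 / 43 = 3944

N = 3944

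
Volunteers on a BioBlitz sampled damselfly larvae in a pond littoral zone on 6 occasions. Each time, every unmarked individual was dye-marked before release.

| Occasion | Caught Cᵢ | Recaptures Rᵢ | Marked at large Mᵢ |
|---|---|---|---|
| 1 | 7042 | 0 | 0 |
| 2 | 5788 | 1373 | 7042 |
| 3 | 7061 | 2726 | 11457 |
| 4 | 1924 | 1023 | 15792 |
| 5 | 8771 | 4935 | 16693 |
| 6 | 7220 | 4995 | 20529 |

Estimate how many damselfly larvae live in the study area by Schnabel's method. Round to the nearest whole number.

N ≈ 29,675

Σ MᵢCᵢ = 0·7042 + 7042·5788 + 11457·7061 + 15792·1924 + 16693·8771 + 20529·7220 = 0 + 40759096 + 80897877 + 30383808 + 146414303 + 148219380 = 446674464
Σ Rᵢ = 0 + 1373 + 2726 + 1023 + 4935 + 4995 = 15052
N̂ = 446674464 / 15052 ≈ 29675.4 → 29675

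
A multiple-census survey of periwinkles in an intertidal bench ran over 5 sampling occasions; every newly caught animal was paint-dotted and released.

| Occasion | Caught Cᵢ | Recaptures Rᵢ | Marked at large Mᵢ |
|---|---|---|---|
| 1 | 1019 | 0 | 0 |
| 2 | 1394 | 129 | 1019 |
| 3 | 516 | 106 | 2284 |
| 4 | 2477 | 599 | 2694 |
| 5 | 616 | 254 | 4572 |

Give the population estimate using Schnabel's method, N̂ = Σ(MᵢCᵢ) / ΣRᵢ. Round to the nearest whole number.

N ≈ 11,111

Σ MᵢCᵢ = 0·1019 + 1019·1394 + 2284·516 + 2694·2477 + 4572·616 = 0 + 1420486 + 1178544 + 6673038 + 2816352 = 12088420
Σ Rᵢ = 0 + 129 + 106 + 599 + 254 = 1088
N̂ = 12088420 / 1088 ≈ 11110.7 → 11111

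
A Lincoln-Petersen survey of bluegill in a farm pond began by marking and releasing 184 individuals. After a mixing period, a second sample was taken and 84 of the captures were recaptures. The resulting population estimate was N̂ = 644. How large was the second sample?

C = 294

From N = M·C/R: C = N·R / M = 644·84 / 184 = 54096 / 184 = 294.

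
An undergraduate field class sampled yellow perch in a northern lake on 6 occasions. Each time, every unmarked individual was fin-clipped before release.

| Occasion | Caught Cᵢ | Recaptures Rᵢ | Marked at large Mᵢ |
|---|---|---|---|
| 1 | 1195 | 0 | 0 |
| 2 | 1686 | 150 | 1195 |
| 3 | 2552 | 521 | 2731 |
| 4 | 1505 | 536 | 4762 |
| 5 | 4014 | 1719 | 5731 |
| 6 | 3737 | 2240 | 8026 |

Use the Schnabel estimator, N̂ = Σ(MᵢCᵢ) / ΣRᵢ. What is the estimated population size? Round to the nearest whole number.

N ≈ 13,385

Σ MᵢCᵢ = 0·1195 + 1195·1686 + 2731·2552 + 4762·1505 + 5731·4014 + 8026·3737 = 0 + 2014770 + 6969512 + 7166810 + 23004234 + 29993162 = 69148488
Σ Rᵢ = 0 + 150 + 521 + 536 + 1719 + 2240 = 5166
N̂ = 69148488 / 5166 ≈ 13385.3 → 13385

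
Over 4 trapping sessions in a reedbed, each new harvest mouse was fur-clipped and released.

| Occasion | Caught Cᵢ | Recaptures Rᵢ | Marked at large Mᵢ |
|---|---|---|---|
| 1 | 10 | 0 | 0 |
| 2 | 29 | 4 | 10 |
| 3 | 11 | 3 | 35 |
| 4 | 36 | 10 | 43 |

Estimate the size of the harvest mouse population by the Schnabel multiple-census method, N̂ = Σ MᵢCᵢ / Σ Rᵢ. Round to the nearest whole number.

Σ MᵢCᵢ = 0·10 + 10·29 + 35·11 + 43·36 = 0 + 290 + 385 + 1548 = 2223
Σ Rᵢ = 0 + 4 + 3 + 10 = 17
N̂ = 2223 / 17 ≈ 130.8 → 131

N ≈ 131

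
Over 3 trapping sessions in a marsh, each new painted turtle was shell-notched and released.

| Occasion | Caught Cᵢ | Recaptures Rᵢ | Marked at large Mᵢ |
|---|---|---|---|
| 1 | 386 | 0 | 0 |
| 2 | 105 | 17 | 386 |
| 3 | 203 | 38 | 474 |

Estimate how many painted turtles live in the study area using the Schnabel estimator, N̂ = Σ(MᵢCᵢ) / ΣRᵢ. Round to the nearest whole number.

N ≈ 2486

Σ MᵢCᵢ = 0·386 + 386·105 + 474·203 = 0 + 40530 + 96222 = 136752
Σ Rᵢ = 0 + 17 + 38 = 55
N̂ = 136752 / 55 ≈ 2486.4 → 2486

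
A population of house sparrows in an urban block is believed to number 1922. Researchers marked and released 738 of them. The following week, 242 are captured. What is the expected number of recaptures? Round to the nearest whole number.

expected recaptures ≈ 93

The marked fraction of the population is 738/1922, so in a sample of 242 expect C·(M/N) marked.
E[R] = 738 × 242 / 1922 = 178596 / 1922 ≈ 92.9 → 93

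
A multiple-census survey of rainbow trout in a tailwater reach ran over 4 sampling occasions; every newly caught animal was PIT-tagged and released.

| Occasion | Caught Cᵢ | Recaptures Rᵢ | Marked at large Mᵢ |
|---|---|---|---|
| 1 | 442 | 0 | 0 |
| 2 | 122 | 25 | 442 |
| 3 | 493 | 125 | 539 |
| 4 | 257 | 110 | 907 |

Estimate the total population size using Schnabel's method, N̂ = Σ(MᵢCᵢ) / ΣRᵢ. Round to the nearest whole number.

Σ MᵢCᵢ = 0·442 + 442·122 + 539·493 + 907·257 = 0 + 53924 + 265727 + 233099 = 552750
Σ Rᵢ = 0 + 25 + 125 + 110 = 260
N̂ = 552750 / 260 ≈ 2126.0 → 2126

N ≈ 2126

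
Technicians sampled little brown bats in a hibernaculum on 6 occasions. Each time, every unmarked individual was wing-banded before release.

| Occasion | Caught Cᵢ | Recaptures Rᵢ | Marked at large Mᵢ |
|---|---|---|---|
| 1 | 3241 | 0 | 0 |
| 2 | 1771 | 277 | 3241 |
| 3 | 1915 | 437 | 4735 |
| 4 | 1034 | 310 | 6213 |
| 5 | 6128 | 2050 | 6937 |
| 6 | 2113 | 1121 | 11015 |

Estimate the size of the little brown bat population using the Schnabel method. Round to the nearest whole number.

Σ MᵢCᵢ = 0·3241 + 3241·1771 + 4735·1915 + 6213·1034 + 6937·6128 + 11015·2113 = 0 + 5739811 + 9067525 + 6424242 + 42509936 + 23274695 = 87016209
Σ Rᵢ = 0 + 277 + 437 + 310 + 2050 + 1121 = 4195
N̂ = 87016209 / 4195 ≈ 20742.8 → 20743

N ≈ 20,743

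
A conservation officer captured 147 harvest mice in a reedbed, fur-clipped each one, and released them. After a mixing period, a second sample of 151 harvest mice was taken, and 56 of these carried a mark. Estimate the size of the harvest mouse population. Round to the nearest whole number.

Lincoln-Petersen assumes M/N = R/C, so N = M·C / R.
N = (147 × 151) / 56 = 22197 / 56 ≈ 396.4 → 396

N ≈ 396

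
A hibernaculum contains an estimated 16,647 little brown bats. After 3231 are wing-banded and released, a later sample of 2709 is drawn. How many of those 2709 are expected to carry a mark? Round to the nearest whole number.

expected recaptures ≈ 526

Expected recaptures E[R] = M·C / N.
E[R] = 3231 × 2709 / 16647 = 8752779 / 16647 ≈ 525.8 → 526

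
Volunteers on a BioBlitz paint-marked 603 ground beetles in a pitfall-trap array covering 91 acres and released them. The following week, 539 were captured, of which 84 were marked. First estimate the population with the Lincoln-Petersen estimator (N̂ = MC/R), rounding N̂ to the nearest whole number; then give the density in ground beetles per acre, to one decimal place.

N̂ = 603·539/84 = 325017/84 ≈ 3869.2 → 3869
Density = N̂ / area = 3869 / 91 ≈ 42.52 → 42.5 per acre

density ≈ 42.5 ground beetles per acre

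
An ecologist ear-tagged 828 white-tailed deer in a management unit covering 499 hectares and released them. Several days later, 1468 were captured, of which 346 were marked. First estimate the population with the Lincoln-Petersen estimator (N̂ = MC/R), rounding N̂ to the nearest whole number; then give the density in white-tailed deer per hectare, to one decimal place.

density ≈ 7.0 white-tailed deer per hectare

N̂ = 828·1468/346 = 1215504/346 ≈ 3513.0 → 3513
Density = N̂ / area = 3513 / 499 ≈ 7.04 → 7.0 per hectare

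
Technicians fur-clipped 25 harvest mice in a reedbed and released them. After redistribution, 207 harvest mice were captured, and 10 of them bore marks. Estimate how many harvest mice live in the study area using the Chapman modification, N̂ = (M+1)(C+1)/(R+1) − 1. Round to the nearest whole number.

N ≈ 491

N̂ = (25+1)(207+1)/(10+1) − 1 = 26·208/11 − 1
= 5408/11 − 1 ≈ 491.6 − 1 ≈ 490.6 → 491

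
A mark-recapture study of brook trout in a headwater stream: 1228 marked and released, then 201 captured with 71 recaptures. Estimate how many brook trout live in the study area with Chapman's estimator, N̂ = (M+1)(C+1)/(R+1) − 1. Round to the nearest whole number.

N ≈ 3447

N̂ = (1228+1)(201+1)/(71+1) − 1 = 1229·202/72 − 1
= 248258/72 − 1 ≈ 3448.0 − 1 ≈ 3447.0 → 3447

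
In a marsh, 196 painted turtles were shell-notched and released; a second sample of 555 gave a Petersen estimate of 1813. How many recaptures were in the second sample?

R = 60

From N = M·C/R: R = M·C / N = 196·555 / 1813 = 108780 / 1813 = 60.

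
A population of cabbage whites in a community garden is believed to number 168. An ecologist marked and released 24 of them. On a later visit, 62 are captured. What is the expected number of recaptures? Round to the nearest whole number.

The marked fraction of the population is 24/168, so in a sample of 62 expect C·(M/N) marked.
E[R] = 24 × 62 / 168 = 1488 / 168 ≈ 8.9 → 9

expected recaptures ≈ 9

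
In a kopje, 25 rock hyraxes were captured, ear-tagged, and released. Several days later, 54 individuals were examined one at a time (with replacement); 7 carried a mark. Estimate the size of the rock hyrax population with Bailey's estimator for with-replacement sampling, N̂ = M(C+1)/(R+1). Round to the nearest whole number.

N ≈ 172

N̂ = 25·(54+1)/(7+1) = 25·55/8 = 1375/8 ≈ 171.9 → 172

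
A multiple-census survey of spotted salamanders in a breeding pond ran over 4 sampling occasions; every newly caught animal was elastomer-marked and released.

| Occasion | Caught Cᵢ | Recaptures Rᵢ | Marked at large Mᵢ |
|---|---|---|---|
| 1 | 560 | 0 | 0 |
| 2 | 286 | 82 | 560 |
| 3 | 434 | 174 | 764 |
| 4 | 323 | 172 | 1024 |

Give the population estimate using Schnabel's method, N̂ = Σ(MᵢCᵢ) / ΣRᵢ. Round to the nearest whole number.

Σ MᵢCᵢ = 0·560 + 560·286 + 764·434 + 1024·323 = 0 + 160160 + 331576 + 330752 = 822488
Σ Rᵢ = 0 + 82 + 174 + 172 = 428
N̂ = 822488 / 428 ≈ 1921.7 → 1922

N ≈ 1922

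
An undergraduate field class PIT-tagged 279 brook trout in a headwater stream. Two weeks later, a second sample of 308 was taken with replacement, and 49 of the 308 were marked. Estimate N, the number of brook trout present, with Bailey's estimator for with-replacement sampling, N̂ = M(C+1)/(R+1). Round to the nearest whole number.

N ≈ 1724

N̂ = 279·(308+1)/(49+1) = 279·309/50 = 86211/50 ≈ 1724.2 → 1724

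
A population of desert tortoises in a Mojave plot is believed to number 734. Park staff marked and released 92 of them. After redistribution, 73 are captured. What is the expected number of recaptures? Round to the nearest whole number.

The marked fraction of the population is 92/734, so in a sample of 73 expect C·(M/N) marked.
E[R] = 92 × 73 / 734 = 6716 / 734 ≈ 9.1 → 9

expected recaptures ≈ 9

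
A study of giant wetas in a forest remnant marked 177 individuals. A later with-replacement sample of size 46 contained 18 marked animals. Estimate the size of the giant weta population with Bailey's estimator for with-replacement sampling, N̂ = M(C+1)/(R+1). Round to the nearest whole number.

N ≈ 438

N̂ = 177·(46+1)/(18+1) = 177·47/19 = 8319/19 ≈ 437.8 → 438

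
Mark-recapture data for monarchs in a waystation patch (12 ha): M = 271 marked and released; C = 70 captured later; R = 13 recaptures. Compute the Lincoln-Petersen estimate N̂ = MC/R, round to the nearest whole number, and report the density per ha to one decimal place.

N̂ = 271·70/13 = 18970/13 ≈ 1459.2 → 1459
Density = N̂ / area = 1459 / 12 ≈ 121.58 → 121.6 per ha

density ≈ 121.6 monarchs per ha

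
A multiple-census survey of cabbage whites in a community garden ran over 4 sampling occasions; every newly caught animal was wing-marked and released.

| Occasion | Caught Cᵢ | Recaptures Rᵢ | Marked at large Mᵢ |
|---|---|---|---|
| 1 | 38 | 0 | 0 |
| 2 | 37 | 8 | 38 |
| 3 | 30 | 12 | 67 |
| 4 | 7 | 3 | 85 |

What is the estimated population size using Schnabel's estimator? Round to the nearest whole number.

N ≈ 174

Σ MᵢCᵢ = 0·38 + 38·37 + 67·30 + 85·7 = 0 + 1406 + 2010 + 595 = 4011
Σ Rᵢ = 0 + 8 + 12 + 3 = 23
N̂ = 4011 / 23 ≈ 174.4 → 174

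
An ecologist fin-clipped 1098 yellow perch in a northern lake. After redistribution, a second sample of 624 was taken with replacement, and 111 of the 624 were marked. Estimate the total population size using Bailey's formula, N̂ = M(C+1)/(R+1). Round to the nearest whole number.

N ≈ 6127

N̂ = 1098·(624+1)/(111+1) = 1098·625/112 = 686250/112 ≈ 6127.2 → 6127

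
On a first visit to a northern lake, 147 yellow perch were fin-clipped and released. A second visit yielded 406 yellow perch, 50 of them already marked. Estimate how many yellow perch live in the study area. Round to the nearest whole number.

If marked individuals mix randomly, R/C ≈ M/N, giving N ≈ M·C/R.
N = (147 × 406) / 50 = 59682 / 50 ≈ 1193.6 → 1194

N ≈ 1194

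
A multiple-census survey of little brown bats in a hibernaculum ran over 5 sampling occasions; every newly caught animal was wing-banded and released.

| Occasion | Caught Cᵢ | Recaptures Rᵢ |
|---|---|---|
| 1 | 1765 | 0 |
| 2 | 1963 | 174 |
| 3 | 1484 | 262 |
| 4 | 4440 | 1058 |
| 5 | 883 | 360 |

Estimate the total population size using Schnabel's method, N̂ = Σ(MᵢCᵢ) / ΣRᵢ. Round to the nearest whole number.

Marked at large before each occasion: Mᵢ = Σⱼ<ᵢ (Cⱼ − Rⱼ) → M1=0, M2=1765, M3=3554, M4=4776, M5=8158
Σ MᵢCᵢ = 0·1765 + 1765·1963 + 3554·1484 + 4776·4440 + 8158·883 = 0 + 3464695 + 5274136 + 21205440 + 7203514 = 37147785
Σ Rᵢ = 0 + 174 + 262 + 1058 + 360 = 1854
N̂ = 37147785 / 1854 ≈ 20036.6 → 20037

N ≈ 20,037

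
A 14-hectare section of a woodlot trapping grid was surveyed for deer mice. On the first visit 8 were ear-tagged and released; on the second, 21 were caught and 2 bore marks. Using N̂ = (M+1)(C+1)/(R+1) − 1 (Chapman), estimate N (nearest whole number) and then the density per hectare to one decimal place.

N̂ = 9·22/3 − 1 = 198/3 − 1 = 65
Density = N̂ / area = 65 / 14 ≈ 4.64 → 4.6 per hectare

density ≈ 4.6 deer mice per hectare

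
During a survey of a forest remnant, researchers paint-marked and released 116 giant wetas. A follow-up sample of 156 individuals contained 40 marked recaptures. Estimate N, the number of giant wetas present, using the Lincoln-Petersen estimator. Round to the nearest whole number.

N = (116 × 156) / 40 = 18096 / 40 ≈ 452.4 → 452

N ≈ 452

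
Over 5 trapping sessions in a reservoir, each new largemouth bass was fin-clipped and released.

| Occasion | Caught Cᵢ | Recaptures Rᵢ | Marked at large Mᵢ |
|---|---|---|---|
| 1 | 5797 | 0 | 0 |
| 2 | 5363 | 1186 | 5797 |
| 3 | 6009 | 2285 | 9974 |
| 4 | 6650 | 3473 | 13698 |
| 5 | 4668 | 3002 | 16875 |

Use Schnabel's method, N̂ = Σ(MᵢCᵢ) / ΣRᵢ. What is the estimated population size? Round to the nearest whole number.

Σ MᵢCᵢ = 0·5797 + 5797·5363 + 9974·6009 + 13698·6650 + 16875·4668 = 0 + 31089311 + 59933766 + 91091700 + 78772500 = 260887277
Σ Rᵢ = 0 + 1186 + 2285 + 3473 + 3002 = 9946
N̂ = 260887277 / 9946 ≈ 26230.4 → 26230

N ≈ 26,230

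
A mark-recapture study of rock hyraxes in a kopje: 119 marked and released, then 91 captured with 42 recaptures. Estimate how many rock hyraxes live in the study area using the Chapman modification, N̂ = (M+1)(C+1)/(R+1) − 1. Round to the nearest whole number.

N̂ = (119+1)(91+1)/(42+1) − 1 = 120·92/43 − 1
= 11040/43 − 1 ≈ 256.7 − 1 ≈ 255.7 → 256

N ≈ 256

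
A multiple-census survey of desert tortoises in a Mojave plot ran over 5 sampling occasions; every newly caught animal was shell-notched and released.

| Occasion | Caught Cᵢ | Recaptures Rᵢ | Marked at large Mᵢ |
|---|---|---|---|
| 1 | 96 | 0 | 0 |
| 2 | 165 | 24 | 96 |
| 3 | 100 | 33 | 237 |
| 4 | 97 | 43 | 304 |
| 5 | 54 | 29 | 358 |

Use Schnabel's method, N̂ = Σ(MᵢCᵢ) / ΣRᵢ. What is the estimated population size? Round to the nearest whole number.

Σ MᵢCᵢ = 0·96 + 96·165 + 237·100 + 304·97 + 358·54 = 0 + 15840 + 23700 + 29488 + 19332 = 88360
Σ Rᵢ = 0 + 24 + 33 + 43 + 29 = 129
N̂ = 88360 / 129 ≈ 685.0 → 685

N ≈ 685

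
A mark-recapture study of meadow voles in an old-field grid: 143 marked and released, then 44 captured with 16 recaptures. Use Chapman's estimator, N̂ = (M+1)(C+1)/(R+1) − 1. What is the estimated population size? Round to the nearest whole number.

N ≈ 380

N̂ = (143+1)(44+1)/(16+1) − 1 = 144·45/17 − 1
= 6480/17 − 1 ≈ 381.2 − 1 ≈ 380.2 → 380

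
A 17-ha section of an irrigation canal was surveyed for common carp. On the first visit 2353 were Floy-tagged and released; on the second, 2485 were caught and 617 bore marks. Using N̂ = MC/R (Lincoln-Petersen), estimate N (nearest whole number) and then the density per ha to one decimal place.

density ≈ 557.5 common carp per ha

N̂ = 2353·2485/617 = 5847205/617 ≈ 9476.8 → 9477
Density = N̂ / area = 9477 / 17 ≈ 557.47 → 557.5 per ha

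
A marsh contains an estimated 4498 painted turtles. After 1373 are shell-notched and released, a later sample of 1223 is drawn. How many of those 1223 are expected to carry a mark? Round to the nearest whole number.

The marked fraction of the population is 1373/4498, so in a sample of 1223 expect C·(M/N) marked.
E[R] = 1373 × 1223 / 4498 = 1679179 / 4498 ≈ 373.3 → 373

expected recaptures ≈ 373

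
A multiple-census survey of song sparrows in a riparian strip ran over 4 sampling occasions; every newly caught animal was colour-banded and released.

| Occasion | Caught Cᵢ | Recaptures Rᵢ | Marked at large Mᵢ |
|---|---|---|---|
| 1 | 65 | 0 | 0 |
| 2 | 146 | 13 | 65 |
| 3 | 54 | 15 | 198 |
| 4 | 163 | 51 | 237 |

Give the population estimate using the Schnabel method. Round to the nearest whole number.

Σ MᵢCᵢ = 0·65 + 65·146 + 198·54 + 237·163 = 0 + 9490 + 10692 + 38631 = 58813
Σ Rᵢ = 0 + 13 + 15 + 51 = 79
N̂ = 58813 / 79 ≈ 744.47 → 744

N ≈ 744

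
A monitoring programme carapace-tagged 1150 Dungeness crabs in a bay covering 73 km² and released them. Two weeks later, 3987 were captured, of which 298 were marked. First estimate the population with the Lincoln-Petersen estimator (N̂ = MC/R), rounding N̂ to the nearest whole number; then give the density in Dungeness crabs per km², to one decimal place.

N̂ = 1150·3987/298 = 4585050/298 ≈ 15386.1 → 15386
Density = N̂ / area = 15386 / 73 ≈ 210.77 → 210.8 per km²

density ≈ 210.8 Dungeness crabs per km²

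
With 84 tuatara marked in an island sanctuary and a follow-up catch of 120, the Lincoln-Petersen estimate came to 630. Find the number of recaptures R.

R = 16

From N = M·C/R: R = M·C / N = 84·120 / 630 = 10080 / 630 = 16.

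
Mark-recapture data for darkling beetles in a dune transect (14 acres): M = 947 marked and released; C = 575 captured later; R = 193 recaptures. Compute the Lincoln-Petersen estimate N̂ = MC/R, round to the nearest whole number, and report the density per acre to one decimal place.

N̂ = 947·575/193 = 544525/193 ≈ 2821.4 → 2821
Density = N̂ / area = 2821 / 14 ≈ 201.50 → 201.5 per acre

density ≈ 201.5 darkling beetles per acre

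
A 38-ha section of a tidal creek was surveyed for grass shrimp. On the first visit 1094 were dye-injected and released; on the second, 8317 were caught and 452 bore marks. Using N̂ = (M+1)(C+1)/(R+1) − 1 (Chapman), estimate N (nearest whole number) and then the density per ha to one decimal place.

N̂ = 1095·8318/453 − 1 = 9108210/453 − 1 ≈ 20105.4 → 20105
Density = N̂ / area = 20105 / 38 ≈ 529.08 → 529.1 per ha

density ≈ 529.1 grass shrimp per ha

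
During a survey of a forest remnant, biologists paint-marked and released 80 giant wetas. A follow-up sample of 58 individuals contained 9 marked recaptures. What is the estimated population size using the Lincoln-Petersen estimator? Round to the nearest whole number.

The marked fraction in the recapture sample should equal the marked fraction in the population: 9/58 = 80/N.
N = (80 × 58) / 9 = 4640 / 9 ≈ 515.6 → 516

N ≈ 516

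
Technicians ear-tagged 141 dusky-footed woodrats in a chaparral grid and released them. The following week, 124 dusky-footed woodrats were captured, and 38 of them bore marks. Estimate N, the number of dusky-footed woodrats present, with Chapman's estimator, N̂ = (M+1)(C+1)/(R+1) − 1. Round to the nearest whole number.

N ≈ 454

N̂ = (141+1)(124+1)/(38+1) − 1 = 142·125/39 − 1
= 17750/39 − 1 ≈ 455.1 − 1 ≈ 454.1 → 454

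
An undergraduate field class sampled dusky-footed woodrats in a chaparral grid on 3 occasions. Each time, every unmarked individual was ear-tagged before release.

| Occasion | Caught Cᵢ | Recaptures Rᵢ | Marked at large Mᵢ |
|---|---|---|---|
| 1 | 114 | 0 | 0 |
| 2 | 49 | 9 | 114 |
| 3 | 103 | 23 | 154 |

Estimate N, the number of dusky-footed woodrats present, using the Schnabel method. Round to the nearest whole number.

Σ MᵢCᵢ = 0·114 + 114·49 + 154·103 = 0 + 5586 + 15862 = 21448
Σ Rᵢ = 0 + 9 + 23 = 32
N̂ = 21448 / 32 ≈ 670.2 → 670

N ≈ 670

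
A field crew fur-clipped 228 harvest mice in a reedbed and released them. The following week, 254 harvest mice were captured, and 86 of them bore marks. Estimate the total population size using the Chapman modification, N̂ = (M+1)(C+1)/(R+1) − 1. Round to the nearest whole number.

N ≈ 670

N̂ = (228+1)(254+1)/(86+1) − 1 = 229·255/87 − 1
= 58395/87 − 1 ≈ 671.2 − 1 ≈ 670.2 → 670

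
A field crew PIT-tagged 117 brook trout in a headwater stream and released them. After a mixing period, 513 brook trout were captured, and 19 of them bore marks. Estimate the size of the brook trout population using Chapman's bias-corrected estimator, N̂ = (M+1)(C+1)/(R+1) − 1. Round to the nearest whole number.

N ≈ 3032

N̂ = (117+1)(513+1)/(19+1) − 1 = 118·514/20 − 1
= 60652/20 − 1 ≈ 3032.6 − 1 ≈ 3031.6 → 3032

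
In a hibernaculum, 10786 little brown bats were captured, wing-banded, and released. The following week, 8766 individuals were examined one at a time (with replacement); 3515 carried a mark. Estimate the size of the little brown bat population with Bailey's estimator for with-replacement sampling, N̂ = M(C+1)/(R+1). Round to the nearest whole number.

N̂ = 10786·(8766+1)/(3515+1) = 10786·8767/3516 = 94560862/3516 ≈ 26894.4 → 26894

N ≈ 26,894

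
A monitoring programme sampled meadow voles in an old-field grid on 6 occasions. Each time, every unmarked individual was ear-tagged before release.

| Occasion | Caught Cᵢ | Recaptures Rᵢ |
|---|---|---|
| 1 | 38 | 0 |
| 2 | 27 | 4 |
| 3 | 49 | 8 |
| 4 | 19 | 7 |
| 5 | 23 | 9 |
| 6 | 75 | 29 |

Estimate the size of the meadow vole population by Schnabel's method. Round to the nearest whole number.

N ≈ 319

Marked at large before each occasion: Mᵢ = Σⱼ<ᵢ (Cⱼ − Rⱼ) → M1=0, M2=38, M3=61, M4=102, M5=114, M6=128
Σ MᵢCᵢ = 0·38 + 38·27 + 61·49 + 102·19 + 114·23 + 128·75 = 0 + 1026 + 2989 + 1938 + 2622 + 9600 = 18175
Σ Rᵢ = 0 + 4 + 8 + 7 + 9 + 29 = 57
N̂ = 18175 / 57 ≈ 318.9 → 319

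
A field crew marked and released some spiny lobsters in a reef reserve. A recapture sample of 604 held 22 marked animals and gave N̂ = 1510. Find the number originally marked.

M = 55

From N = M·C/R: M = N·R / C = 1510·22 / 604 = 33220 / 604 = 55.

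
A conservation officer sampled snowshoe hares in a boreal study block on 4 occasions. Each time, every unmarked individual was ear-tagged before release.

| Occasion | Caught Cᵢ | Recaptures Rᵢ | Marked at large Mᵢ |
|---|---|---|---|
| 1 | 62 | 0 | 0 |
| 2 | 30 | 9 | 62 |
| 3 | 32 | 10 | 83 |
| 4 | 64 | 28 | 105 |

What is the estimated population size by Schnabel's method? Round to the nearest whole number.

Σ MᵢCᵢ = 0·62 + 62·30 + 83·32 + 105·64 = 0 + 1860 + 2656 + 6720 = 11236
Σ Rᵢ = 0 + 9 + 10 + 28 = 47
N̂ = 11236 / 47 ≈ 239.1 → 239

N ≈ 239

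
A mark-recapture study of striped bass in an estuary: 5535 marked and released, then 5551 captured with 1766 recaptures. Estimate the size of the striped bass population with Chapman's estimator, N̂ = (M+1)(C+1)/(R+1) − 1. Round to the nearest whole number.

N̂ = (5535+1)(5551+1)/(1766+1) − 1 = 5536·5552/1767 − 1
= 30735872/1767 − 1 ≈ 17394.4 − 1 ≈ 17393.4 → 17393

N ≈ 17,393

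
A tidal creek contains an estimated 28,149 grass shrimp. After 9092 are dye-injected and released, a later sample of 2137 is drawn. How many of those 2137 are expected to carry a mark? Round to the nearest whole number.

The marked fraction of the population is 9092/28149, so in a sample of 2137 expect C·(M/N) marked.
E[R] = 9092 × 2137 / 28149 = 19429604 / 28149 ≈ 690.2 → 690

expected recaptures ≈ 690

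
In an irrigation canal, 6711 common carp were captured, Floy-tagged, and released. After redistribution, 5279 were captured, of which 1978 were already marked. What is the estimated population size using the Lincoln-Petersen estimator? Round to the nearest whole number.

N ≈ 17,911

Lincoln-Petersen assumes M/N = R/C, so N = M·C / R.
N = (6711 × 5279) / 1978 = 35427369 / 1978 ≈ 17910.7 → 17911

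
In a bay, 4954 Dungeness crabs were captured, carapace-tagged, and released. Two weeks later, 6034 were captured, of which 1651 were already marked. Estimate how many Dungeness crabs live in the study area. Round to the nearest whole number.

N ≈ 18,106

If marked individuals mix randomly, R/C ≈ M/N, giving N ≈ M·C/R.
N = (4954 × 6034) / 1651 = 29892436 / 1651 ≈ 18105.7 → 18106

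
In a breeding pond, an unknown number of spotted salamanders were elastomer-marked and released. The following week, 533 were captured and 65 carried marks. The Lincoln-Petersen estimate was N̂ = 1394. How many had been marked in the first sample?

M = 170

From N = M·C/R: M = N·R / C = 1394·65 / 533 = 90610 / 533 = 170.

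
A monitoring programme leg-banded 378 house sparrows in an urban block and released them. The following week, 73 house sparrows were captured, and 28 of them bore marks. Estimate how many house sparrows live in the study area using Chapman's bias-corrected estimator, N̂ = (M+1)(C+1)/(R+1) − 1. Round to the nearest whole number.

N ≈ 966

N̂ = (378+1)(73+1)/(28+1) − 1 = 379·74/29 − 1
= 28046/29 − 1 ≈ 967.1 − 1 ≈ 966.1 → 966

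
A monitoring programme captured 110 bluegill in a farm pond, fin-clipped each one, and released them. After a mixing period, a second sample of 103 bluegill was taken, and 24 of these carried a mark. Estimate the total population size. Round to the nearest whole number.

If marked individuals mix randomly, R/C ≈ M/N, giving N ≈ M·C/R.
N = (110 × 103) / 24 = 11330 / 24 ≈ 472.1 → 472

N ≈ 472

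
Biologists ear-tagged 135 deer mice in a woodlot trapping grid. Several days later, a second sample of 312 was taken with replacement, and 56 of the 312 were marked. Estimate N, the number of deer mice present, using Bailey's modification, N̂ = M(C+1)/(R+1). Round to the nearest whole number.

N ≈ 741

N̂ = 135·(312+1)/(56+1) = 135·313/57 = 42255/57 ≈ 741.3 → 741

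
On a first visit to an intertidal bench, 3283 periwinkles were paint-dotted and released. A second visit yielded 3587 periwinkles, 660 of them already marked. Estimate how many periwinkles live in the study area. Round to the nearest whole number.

If marked individuals mix randomly, R/C ≈ M/N, giving N ≈ M·C/R.
N = (3283 × 3587) / 660 = 11776121 / 660 ≈ 17842.6 → 17843

N ≈ 17,843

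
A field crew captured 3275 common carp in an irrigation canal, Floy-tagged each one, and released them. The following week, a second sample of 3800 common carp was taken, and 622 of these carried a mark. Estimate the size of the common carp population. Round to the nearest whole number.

N ≈ 20,008

The marked fraction in the recapture sample should equal the marked fraction in the population: 622/3800 = 3275/N.
N = (3275 × 3800) / 622 = 12445000 / 622 ≈ 20008.0 → 20008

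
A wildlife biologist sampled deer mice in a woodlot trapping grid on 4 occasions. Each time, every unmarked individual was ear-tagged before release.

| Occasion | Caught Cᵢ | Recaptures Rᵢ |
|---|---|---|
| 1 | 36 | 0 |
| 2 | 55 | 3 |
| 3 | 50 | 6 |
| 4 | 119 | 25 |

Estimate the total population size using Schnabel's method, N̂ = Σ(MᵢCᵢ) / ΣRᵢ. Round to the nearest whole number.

Marked at large before each occasion: Mᵢ = Σⱼ<ᵢ (Cⱼ − Rⱼ) → M1=0, M2=36, M3=88, M4=132
Σ MᵢCᵢ = 0·36 + 36·55 + 88·50 + 132·119 = 0 + 1980 + 4400 + 15708 = 22088
Σ Rᵢ = 0 + 3 + 6 + 25 = 34
N̂ = 22088 / 34 ≈ 649.6 → 650

N ≈ 650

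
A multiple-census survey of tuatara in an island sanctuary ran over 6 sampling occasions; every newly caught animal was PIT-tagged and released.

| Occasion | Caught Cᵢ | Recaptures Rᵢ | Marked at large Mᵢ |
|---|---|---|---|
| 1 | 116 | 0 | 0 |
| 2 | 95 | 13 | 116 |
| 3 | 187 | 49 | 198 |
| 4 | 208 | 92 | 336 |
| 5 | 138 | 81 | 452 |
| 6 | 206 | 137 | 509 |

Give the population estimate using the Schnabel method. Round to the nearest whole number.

N ≈ 767

Σ MᵢCᵢ = 0·116 + 116·95 + 198·187 + 336·208 + 452·138 + 509·206 = 0 + 11020 + 37026 + 69888 + 62376 + 104854 = 285164
Σ Rᵢ = 0 + 13 + 49 + 92 + 81 + 137 = 372
N̂ = 285164 / 372 ≈ 766.6 → 767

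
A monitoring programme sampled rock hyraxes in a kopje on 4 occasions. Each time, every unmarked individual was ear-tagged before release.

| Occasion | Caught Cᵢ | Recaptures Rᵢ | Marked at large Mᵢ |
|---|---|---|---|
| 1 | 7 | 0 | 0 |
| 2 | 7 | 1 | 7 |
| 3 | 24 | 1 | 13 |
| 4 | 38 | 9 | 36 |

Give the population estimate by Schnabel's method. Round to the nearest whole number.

Σ MᵢCᵢ = 0·7 + 7·7 + 13·24 + 36·38 = 0 + 49 + 312 + 1368 = 1729
Σ Rᵢ = 0 + 1 + 1 + 9 = 11
N̂ = 1729 / 11 ≈ 157.2 → 157

N ≈ 157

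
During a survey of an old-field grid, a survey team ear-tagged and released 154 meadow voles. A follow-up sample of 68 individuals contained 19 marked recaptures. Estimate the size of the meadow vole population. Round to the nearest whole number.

N ≈ 551

The marked fraction in the recapture sample should equal the marked fraction in the population: 19/68 = 154/N.
N = (154 × 68) / 19 = 10472 / 19 ≈ 551.2 → 551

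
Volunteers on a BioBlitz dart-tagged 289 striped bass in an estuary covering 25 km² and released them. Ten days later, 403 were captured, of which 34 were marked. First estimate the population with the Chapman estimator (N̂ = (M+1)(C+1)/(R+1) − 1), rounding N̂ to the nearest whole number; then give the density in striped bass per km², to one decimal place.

N̂ = 290·404/35 − 1 = 117160/35 − 1 ≈ 3346.4 → 3346
Density = N̂ / area = 3346 / 25 ≈ 133.84 → 133.8 per km²

density ≈ 133.8 striped bass per km²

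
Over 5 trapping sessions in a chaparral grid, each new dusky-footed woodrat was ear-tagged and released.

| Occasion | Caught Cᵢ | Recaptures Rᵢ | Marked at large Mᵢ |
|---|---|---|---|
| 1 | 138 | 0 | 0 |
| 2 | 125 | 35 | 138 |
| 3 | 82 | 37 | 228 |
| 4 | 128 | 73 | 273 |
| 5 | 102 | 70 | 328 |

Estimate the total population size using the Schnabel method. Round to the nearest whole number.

Σ MᵢCᵢ = 0·138 + 138·125 + 228·82 + 273·128 + 328·102 = 0 + 17250 + 18696 + 34944 + 33456 = 104346
Σ Rᵢ = 0 + 35 + 37 + 73 + 70 = 215
N̂ = 104346 / 215 ≈ 485.3 → 485

N ≈ 485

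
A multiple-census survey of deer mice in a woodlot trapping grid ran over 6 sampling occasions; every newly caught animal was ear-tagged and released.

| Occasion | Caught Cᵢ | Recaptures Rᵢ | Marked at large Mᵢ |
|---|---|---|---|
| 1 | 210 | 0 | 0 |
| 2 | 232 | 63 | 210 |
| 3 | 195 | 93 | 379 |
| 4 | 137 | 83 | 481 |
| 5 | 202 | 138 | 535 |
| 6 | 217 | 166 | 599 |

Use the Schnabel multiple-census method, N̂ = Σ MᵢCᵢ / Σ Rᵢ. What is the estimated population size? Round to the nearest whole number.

Σ MᵢCᵢ = 0·210 + 210·232 + 379·195 + 481·137 + 535·202 + 599·217 = 0 + 48720 + 73905 + 65897 + 108070 + 129983 = 426575
Σ Rᵢ = 0 + 63 + 93 + 83 + 138 + 166 = 543
N̂ = 426575 / 543 ≈ 785.6 → 786

N ≈ 786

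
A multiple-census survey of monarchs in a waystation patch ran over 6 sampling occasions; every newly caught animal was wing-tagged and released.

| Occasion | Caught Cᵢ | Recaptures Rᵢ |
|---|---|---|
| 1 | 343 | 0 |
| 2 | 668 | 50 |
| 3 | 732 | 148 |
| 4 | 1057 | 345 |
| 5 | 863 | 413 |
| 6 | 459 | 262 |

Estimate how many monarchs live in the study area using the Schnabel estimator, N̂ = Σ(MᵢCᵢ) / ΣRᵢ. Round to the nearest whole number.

N ≈ 4726

Marked at large before each occasion: Mᵢ = Σⱼ<ᵢ (Cⱼ − Rⱼ) → M1=0, M2=343, M3=961, M4=1545, M5=2257, M6=2707
Σ MᵢCᵢ = 0·343 + 343·668 + 961·732 + 1545·1057 + 2257·863 + 2707·459 = 0 + 229124 + 703452 + 1633065 + 1947791 + 1242513 = 5755945
Σ Rᵢ = 0 + 50 + 148 + 345 + 413 + 262 = 1218
N̂ = 5755945 / 1218 ≈ 4725.7 → 4726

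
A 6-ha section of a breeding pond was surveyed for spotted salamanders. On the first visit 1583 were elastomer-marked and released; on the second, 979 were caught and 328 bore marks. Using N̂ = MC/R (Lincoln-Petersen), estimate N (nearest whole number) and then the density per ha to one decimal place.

N̂ = 1583·979/328 = 1549757/328 ≈ 4724.9 → 4725
Density = N̂ / area = 4725 / 6 ≈ 787.50 → 787.5 per ha

density ≈ 787.5 spotted salamanders per ha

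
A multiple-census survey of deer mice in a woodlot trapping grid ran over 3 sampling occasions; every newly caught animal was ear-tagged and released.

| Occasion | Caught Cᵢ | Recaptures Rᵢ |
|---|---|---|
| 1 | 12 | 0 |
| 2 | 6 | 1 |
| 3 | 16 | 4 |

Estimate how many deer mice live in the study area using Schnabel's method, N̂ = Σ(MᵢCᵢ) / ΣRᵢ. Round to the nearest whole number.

Marked at large before each occasion: Mᵢ = Σⱼ<ᵢ (Cⱼ − Rⱼ) → M1=0, M2=12, M3=17
Σ MᵢCᵢ = 0·12 + 12·6 + 17·16 = 0 + 72 + 272 = 344
Σ Rᵢ = 0 + 1 + 4 = 5
N̂ = 344 / 5 ≈ 68.8 → 69

N ≈ 69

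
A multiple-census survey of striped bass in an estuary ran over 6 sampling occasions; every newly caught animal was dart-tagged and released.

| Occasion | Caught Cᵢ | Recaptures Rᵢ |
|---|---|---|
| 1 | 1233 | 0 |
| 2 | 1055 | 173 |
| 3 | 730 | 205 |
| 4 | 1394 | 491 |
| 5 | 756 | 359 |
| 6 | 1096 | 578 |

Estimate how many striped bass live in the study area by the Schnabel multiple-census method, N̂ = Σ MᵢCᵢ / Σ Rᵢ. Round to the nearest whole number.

Marked at large before each occasion: Mᵢ = Σⱼ<ᵢ (Cⱼ − Rⱼ) → M1=0, M2=1233, M3=2115, M4=2640, M5=3543, M6=3940
Σ MᵢCᵢ = 0·1233 + 1233·1055 + 2115·730 + 2640·1394 + 3543·756 + 3940·1096 = 0 + 1300815 + 1543950 + 3680160 + 2678508 + 4318240 = 13521673
Σ Rᵢ = 0 + 173 + 205 + 491 + 359 + 578 = 1806
N̂ = 13521673 / 1806 ≈ 7487.1 → 7487

N ≈ 7487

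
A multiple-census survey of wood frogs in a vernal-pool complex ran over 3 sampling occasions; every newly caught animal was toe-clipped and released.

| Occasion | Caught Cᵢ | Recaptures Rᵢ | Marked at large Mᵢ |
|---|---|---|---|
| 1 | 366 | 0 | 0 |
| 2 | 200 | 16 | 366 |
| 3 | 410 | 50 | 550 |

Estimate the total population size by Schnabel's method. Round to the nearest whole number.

Σ MᵢCᵢ = 0·366 + 366·200 + 550·410 = 0 + 73200 + 225500 = 298700
Σ Rᵢ = 0 + 16 + 50 = 66
N̂ = 298700 / 66 ≈ 4525.8 → 4526

N ≈ 4526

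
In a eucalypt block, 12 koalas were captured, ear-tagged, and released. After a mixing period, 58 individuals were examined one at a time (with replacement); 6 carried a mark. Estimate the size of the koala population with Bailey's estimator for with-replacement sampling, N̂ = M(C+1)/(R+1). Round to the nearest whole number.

N̂ = 12·(58+1)/(6+1) = 12·59/7 = 708/7 ≈ 101.1 → 101

N ≈ 101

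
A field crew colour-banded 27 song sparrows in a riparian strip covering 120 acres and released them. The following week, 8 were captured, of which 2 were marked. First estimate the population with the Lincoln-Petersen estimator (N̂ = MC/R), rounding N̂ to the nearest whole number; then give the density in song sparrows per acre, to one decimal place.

density ≈ 0.9 song sparrows per acre

N̂ = 27·8/2 = 216/2 = 108
Density = N̂ / area = 108 / 120 ≈ 0.90 → 0.9 per acre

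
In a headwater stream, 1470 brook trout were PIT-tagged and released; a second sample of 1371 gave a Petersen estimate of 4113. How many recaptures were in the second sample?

From N = M·C/R: R = M·C / N = 1470·1371 / 4113 = 2015370 / 4113 = 490.

R = 490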